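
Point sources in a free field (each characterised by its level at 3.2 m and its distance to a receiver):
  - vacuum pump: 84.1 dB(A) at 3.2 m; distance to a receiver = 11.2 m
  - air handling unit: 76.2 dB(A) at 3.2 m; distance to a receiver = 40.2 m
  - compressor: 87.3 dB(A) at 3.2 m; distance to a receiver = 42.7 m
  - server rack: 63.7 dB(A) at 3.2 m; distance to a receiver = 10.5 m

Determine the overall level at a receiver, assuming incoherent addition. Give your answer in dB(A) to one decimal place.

Propagate each source to the receiver with L = L_ref − 20·log₁₀(r/r_ref), then add intensities.
vacuum pump: 84.1 − 20·log₁₀(11.2/3.2) = 84.1 − 10.88 = 73.22 dB(A).
air handling unit: 76.2 − 20·log₁₀(40.2/3.2) = 76.2 − 21.98 = 54.22 dB(A).
compressor: 87.3 − 20·log₁₀(42.7/3.2) = 87.3 − 22.51 = 64.79 dB(A).
server rack: 63.7 − 20·log₁₀(10.5/3.2) = 63.7 − 10.32 = 53.38 dB(A).
Σ 10^(L/10) = 2.448e+07 → L_total = 10·log₁₀(2.448e+07) = 73.89 dB(A).

73.9 dB(A)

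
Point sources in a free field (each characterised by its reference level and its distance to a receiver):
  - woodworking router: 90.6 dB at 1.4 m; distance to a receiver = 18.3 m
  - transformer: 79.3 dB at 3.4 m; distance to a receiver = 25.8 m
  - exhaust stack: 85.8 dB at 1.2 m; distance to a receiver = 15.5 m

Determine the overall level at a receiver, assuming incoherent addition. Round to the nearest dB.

70 dB

Propagate each source to the receiver with L = L_ref − 20·log₁₀(r/r_ref), then add intensities.
woodworking router: 90.6 − 20·log₁₀(18.3/1.4) = 90.6 − 22.33 = 68.27 dB.
transformer: 79.3 − 20·log₁₀(25.8/3.4) = 79.3 − 17.60 = 61.70 dB.
exhaust stack: 85.8 − 20·log₁₀(15.5/1.2) = 85.8 − 22.22 = 63.58 dB.
Σ 10^(L/10) = 1.048e+07 → L_total = 10·log₁₀(1.048e+07) = 70.20 dB.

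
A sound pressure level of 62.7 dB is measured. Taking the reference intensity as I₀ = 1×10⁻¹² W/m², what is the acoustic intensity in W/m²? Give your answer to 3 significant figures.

I = I₀·10^(L/10) = 10⁻¹² × 10^(62.7/10) = 10^(-5.730).

1.86e-06 W/m²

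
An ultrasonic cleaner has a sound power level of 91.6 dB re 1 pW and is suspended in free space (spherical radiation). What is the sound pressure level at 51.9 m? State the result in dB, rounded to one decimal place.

The power spreads over a sphere of area 4π·r², so L_p = L_w − 10·log₁₀(4π·r²).
4π·r² = 3.385e+04 m², 10·log₁₀ of that is 45.295 dB.
L_p = 91.6 − 45.295 = 46.30 dB.

46.3 dB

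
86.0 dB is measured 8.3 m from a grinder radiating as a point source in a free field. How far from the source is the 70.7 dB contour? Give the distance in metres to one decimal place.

The 15.3 dB drop corresponds to a distance ratio of 10^(15.3/20) for a point source.
r₂ = 8.3·10^((86.0−70.7)/20) = 8.3·10^(15.3/20) = 48.31 m.

48.3 m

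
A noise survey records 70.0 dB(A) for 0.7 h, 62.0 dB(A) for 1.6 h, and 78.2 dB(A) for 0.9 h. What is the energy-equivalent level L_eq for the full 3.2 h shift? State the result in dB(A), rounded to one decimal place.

73.3 dB(A)

Weight each interval's intensity by its duration and average over T = 3.2 h:
Σ tᵢ·10^(Lᵢ/10) = 0.7·10^(70.0/10) + 1.6·10^(62.0/10) + 0.9·10^(78.2/10) = 6.900e+07.
L_eq = 10·log₁₀(6.900e+07/3.2) = 73.34 dB(A).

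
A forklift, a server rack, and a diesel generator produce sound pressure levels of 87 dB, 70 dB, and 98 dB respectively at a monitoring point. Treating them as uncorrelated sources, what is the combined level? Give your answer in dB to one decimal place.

98.3 dB

Incoherent sources combine by intensity addition: L_total = 10·log₁₀(Σ 10^(L_i/10)).
Σ 10^(L/10) = 10^(87/10) + 10^(70/10) + 10^(98/10) = 6.821e+09.
L_total = 10·log₁₀(6.821e+09) = 98.34 dB.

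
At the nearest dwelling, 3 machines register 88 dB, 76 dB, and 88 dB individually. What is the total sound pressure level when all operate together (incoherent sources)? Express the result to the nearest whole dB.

91 dB

Incoherent sources combine by intensity addition: L_total = 10·log₁₀(Σ 10^(L_i/10)).
Σ 10^(L/10) = 10^(88/10) + 10^(76/10) + 10^(88/10) = 1.302e+09.
L_total = 10·log₁₀(1.302e+09) = 91.15 dB.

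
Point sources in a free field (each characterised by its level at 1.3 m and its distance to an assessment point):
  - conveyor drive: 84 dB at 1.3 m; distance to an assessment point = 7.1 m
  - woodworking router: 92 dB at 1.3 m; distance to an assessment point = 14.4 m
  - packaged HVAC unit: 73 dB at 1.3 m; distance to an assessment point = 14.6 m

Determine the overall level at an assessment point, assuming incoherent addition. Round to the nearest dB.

Propagate each source to the receiver with L = L_ref − 20·log₁₀(r/r_ref), then add intensities.
conveyor drive: 84 − 20·log₁₀(7.1/1.3) = 84 − 14.75 = 69.25 dB.
woodworking router: 92 − 20·log₁₀(14.4/1.3) = 92 − 20.89 = 71.11 dB.
packaged HVAC unit: 73 − 20·log₁₀(14.6/1.3) = 73 − 21.01 = 51.99 dB.
Σ 10^(L/10) = 2.150e+07 → L_total = 10·log₁₀(2.150e+07) = 73.32 dB.

73 dB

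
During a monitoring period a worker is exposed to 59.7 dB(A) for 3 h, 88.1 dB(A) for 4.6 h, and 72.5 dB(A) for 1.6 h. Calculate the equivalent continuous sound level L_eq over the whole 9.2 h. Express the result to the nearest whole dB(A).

Weight each interval's intensity by its duration and average over T = 9.2 h:
Σ tᵢ·10^(Lᵢ/10) = 3·10^(59.7/10) + 4.6·10^(88.1/10) + 1.6·10^(72.5/10) = 3.001e+09.
L_eq = 10·log₁₀(3.001e+09/9.2) = 85.14 dB(A).

85 dB(A)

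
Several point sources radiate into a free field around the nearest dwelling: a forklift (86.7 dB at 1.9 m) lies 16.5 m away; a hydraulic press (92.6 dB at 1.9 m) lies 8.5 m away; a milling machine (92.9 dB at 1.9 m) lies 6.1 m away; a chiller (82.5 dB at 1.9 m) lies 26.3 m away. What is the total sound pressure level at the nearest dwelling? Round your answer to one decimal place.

84.6 dB

Apply inverse-square spreading to bring every level to the receiver, then sum 10^(L/10).
forklift: 86.7 − 20·log₁₀(16.5/1.9) = 86.7 − 18.77 = 67.93 dB.
hydraulic press: 92.6 − 20·log₁₀(8.5/1.9) = 92.6 − 13.01 = 79.59 dB.
milling machine: 92.9 − 20·log₁₀(6.1/1.9) = 92.9 − 10.13 = 82.77 dB.
chiller: 82.5 − 20·log₁₀(26.3/1.9) = 82.5 − 22.82 = 59.68 dB.
Σ 10^(L/10) = 2.872e+08 → L_total = 10·log₁₀(2.872e+08) = 84.58 dB.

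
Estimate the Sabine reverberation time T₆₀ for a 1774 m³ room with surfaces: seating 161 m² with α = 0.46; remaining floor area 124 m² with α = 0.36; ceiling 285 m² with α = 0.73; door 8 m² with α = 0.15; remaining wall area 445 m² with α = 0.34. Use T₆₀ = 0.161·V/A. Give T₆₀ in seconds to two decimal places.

Total absorption A = 161·0.46 + 124·0.36 + 285·0.73 + 8·0.15 + 445·0.34 = 479.25 m² sabins.
T₆₀ = 0.161 × 1774 / 479.25 = 0.596 s.

0.60 s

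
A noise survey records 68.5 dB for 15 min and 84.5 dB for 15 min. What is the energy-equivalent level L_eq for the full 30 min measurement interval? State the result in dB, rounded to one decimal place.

L_eq = 10·log₁₀[(1/T)·Σ tᵢ·10^(Lᵢ/10)] with T = 30 min.
Σ tᵢ·10^(Lᵢ/10) = 15·10^(68.5/10) + 15·10^(84.5/10) = 4.334e+09.
L_eq = 10·log₁₀(4.334e+09/30) = 81.60 dB.

81.6 dB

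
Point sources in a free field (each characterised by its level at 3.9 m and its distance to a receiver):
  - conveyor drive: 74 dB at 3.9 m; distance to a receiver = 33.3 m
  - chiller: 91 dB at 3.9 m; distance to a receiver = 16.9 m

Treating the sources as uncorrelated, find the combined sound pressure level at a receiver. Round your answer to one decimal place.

Propagate each source to the receiver with L = L_ref − 20·log₁₀(r/r_ref), then add intensities.
conveyor drive: 74 − 20·log₁₀(33.3/3.9) = 74 − 18.63 = 55.37 dB.
chiller: 91 − 20·log₁₀(16.9/3.9) = 91 − 12.74 = 78.26 dB.
Σ 10^(L/10) = 6.739e+07 → L_total = 10·log₁₀(6.739e+07) = 78.29 dB.

78.3 dB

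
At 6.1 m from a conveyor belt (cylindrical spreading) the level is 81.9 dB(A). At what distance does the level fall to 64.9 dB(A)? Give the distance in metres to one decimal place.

The 17.0 dB drop corresponds to a distance ratio of 10^(17.0/10) for a line source.
r₂ = 6.1·10^((81.9−64.9)/10) = 6.1·10^(17.0/10) = 305.72 m.

305.7 m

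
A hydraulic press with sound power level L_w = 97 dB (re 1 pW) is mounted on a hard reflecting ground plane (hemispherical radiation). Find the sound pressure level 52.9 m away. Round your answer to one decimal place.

54.5 dB

L_p = L_w − 10·log₁₀(2π·r²) with r = 52.9 m.
2π·r² = 1.758e+04 m², 10·log₁₀ of that is 42.451 dB.
L_p = 97 − 42.451 = 54.55 dB.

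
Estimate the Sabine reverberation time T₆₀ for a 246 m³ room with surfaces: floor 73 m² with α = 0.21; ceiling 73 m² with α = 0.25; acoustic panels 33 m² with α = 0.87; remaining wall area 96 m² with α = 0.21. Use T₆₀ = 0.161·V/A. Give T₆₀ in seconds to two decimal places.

0.48 s

Total absorption A = 73·0.21 + 73·0.25 + 33·0.87 + 96·0.21 = 82.45 m² sabins.
T₆₀ = 0.161 × 246 / 82.45 = 0.480 s.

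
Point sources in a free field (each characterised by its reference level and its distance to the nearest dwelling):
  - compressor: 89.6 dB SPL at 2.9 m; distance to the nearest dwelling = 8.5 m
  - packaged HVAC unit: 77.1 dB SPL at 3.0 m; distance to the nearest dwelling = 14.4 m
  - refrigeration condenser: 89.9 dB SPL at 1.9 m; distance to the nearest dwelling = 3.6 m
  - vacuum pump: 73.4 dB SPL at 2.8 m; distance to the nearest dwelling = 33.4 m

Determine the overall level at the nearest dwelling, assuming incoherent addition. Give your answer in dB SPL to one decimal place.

First find each source's level at the receiver (point-source: −20·log₁₀(r/r_ref)), then combine on an intensity basis.
compressor: 89.6 − 20·log₁₀(8.5/2.9) = 89.6 − 9.34 = 80.26 dB SPL.
packaged HVAC unit: 77.1 − 20·log₁₀(14.4/3.0) = 77.1 − 13.62 = 63.48 dB SPL.
refrigeration condenser: 89.9 − 20·log₁₀(3.6/1.9) = 89.9 − 5.55 = 84.35 dB SPL.
vacuum pump: 73.4 − 20·log₁₀(33.4/2.8) = 73.4 − 21.53 = 51.87 dB SPL.
Σ 10^(L/10) = 3.807e+08 → L_total = 10·log₁₀(3.807e+08) = 85.81 dB SPL.

85.8 dB SPL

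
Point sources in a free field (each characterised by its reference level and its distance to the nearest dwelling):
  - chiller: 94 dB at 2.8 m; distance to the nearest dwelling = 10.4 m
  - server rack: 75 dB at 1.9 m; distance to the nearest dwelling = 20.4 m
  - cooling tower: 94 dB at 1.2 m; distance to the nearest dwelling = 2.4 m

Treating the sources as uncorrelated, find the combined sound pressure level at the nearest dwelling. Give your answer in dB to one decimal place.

Propagate each source to the receiver with L = L_ref − 20·log₁₀(r/r_ref), then add intensities.
chiller: 94 − 20·log₁₀(10.4/2.8) = 94 − 11.40 = 82.60 dB.
server rack: 75 − 20·log₁₀(20.4/1.9) = 75 − 20.62 = 54.38 dB.
cooling tower: 94 − 20·log₁₀(2.4/1.2) = 94 − 6.02 = 87.98 dB.
Σ 10^(L/10) = 8.103e+08 → L_total = 10·log₁₀(8.103e+08) = 89.09 dB.

89.1 dB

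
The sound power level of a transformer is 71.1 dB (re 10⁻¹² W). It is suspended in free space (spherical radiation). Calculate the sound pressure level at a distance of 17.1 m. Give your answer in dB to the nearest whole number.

The power spreads over a sphere of area 4π·r², so L_p = L_w − 10·log₁₀(4π·r²).
4π·r² = 3675 m², 10·log₁₀ of that is 35.652 dB.
L_p = 71.1 − 35.652 = 35.45 dB.

35 dB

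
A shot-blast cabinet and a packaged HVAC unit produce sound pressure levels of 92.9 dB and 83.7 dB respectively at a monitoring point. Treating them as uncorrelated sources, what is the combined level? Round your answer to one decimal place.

93.4 dB

Incoherent sources combine by intensity addition: L_total = 10·log₁₀(Σ 10^(L_i/10)).
Σ 10^(L/10) = 10^(92.9/10) + 10^(83.7/10) = 2.184e+09.
L_total = 10·log₁₀(2.184e+09) = 93.39 dB.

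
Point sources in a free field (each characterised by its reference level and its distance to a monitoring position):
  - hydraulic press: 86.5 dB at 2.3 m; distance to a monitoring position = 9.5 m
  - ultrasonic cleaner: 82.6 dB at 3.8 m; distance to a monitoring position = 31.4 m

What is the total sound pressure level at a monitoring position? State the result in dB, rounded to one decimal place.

74.6 dB

Propagate each source to the receiver with L = L_ref − 20·log₁₀(r/r_ref), then add intensities.
hydraulic press: 86.5 − 20·log₁₀(9.5/2.3) = 86.5 − 12.32 = 74.18 dB.
ultrasonic cleaner: 82.6 − 20·log₁₀(31.4/3.8) = 82.6 − 18.34 = 64.26 dB.
Σ 10^(L/10) = 2.885e+07 → L_total = 10·log₁₀(2.885e+07) = 74.60 dB.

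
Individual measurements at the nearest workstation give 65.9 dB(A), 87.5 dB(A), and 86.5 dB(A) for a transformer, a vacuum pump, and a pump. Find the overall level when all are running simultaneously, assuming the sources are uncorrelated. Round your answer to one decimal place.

90.1 dB(A)

Incoherent sources combine by intensity addition: L_total = 10·log₁₀(Σ 10^(L_i/10)).
Σ 10^(L/10) = 10^(65.9/10) + 10^(87.5/10) + 10^(86.5/10) = 1.013e+09.
L_total = 10·log₁₀(1.013e+09) = 90.06 dB(A).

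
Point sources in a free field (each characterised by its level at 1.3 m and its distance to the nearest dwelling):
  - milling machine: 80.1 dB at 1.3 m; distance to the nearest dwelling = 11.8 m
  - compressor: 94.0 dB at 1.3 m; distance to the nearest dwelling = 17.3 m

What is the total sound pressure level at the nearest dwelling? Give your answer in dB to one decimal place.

71.9 dB

Apply inverse-square spreading to bring every level to the receiver, then sum 10^(L/10).
milling machine: 80.1 − 20·log₁₀(11.8/1.3) = 80.1 − 19.16 = 60.94 dB.
compressor: 94.0 − 20·log₁₀(17.3/1.3) = 94.0 − 22.48 = 71.52 dB.
Σ 10^(L/10) = 1.543e+07 → L_total = 10·log₁₀(1.543e+07) = 71.88 dB.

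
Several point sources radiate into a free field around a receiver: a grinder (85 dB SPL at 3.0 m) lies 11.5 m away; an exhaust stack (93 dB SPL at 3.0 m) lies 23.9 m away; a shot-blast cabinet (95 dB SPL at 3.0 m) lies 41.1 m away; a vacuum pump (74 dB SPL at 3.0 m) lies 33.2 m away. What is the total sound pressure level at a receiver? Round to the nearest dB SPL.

Propagate each source to the receiver with L = L_ref − 20·log₁₀(r/r_ref), then add intensities.
grinder: 85 − 20·log₁₀(11.5/3.0) = 85 − 11.67 = 73.33 dB SPL.
exhaust stack: 93 − 20·log₁₀(23.9/3.0) = 93 − 18.03 = 74.97 dB SPL.
shot-blast cabinet: 95 − 20·log₁₀(41.1/3.0) = 95 − 22.73 = 72.27 dB SPL.
vacuum pump: 74 − 20·log₁₀(33.2/3.0) = 74 − 20.88 = 53.12 dB SPL.
Σ 10^(L/10) = 7.001e+07 → L_total = 10·log₁₀(7.001e+07) = 78.45 dB SPL.

78 dB SPL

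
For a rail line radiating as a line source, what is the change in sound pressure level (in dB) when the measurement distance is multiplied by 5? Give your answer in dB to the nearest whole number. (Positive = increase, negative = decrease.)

-7 dB

A line source loses 3 dB per doubling of distance; generally ΔL = −10·log₁₀(r₂/r₁).
ΔL = −10·log₁₀(5) = -6.99 dB.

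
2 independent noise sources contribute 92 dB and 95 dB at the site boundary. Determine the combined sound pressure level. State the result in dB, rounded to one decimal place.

96.8 dB

Incoherent sources combine by intensity addition: L_total = 10·log₁₀(Σ 10^(L_i/10)).
Σ 10^(L/10) = 10^(92/10) + 10^(95/10) = 4.747e+09.
L_total = 10·log₁₀(4.747e+09) = 96.76 dB.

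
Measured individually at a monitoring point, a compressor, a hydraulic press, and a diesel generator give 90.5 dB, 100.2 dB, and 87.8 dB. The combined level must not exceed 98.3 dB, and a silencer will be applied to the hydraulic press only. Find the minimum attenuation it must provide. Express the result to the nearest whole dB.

Fixed contribution from the other sources: Σ 10^(L/10) = 10^(90.5/10) + 10^(87.8/10) = 1.725e+09 (92.37 dB).
To meet 98.3 dB overall, the treated hydraulic press may contribute at most 10^(98.3/10) − 1.725e+09 = 5.036e+09, i.e. 97.02 dB.
So the hydraulic press must be reduced from 100.2 to 97.02 dB: IL = 3.18 dB.

3 dB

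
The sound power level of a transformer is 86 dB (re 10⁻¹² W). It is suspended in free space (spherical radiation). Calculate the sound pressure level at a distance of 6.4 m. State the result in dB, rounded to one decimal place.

Free-field spherical radiation: L_p = L_w − 10·log₁₀(4π·r²), r = 6.4 m.
4π·r² = 514.7 m², 10·log₁₀ of that is 27.116 dB.
L_p = 86 − 27.116 = 58.88 dB.

58.9 dB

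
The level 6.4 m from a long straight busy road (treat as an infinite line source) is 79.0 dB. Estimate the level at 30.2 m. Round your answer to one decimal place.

For a line source, L₂ = L₁ − 10·log₁₀(r₂/r₁).
L₂ = 79.0 − 10·log₁₀(30.2/6.4) = 79.0 − 6.738 = 72.26 dB.

72.3 dB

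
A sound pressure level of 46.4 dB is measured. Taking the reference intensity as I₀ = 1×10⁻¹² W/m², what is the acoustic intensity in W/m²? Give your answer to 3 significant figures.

I/I₀ = 10^(46.4/10) = 4.365e+04, so I = 4.365e+04 × 10⁻¹² W/m².

4.37e-08 W/m²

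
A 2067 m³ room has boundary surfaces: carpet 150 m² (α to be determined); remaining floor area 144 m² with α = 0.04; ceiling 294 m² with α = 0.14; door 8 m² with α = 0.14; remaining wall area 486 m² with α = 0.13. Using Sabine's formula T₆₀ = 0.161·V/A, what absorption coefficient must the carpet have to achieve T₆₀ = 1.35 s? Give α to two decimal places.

0.90

Required total absorption A = 0.161·2067/1.35 = 246.51 m².
Absorption from the other surfaces = 144·0.04 + 294·0.14 + 8·0.14 + 486·0.13 = 111.22 m², so the carpet must supply 135.29 m² over 150 m².
α = 135.29/150 = 0.902.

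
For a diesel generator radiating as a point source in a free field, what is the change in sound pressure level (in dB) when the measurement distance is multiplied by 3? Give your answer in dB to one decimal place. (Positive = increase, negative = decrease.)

Point-source spreading: ΔL = −20·log₁₀(r₂/r₁).
ΔL = −20·log₁₀(3) = -9.54 dB.

-9.5 dB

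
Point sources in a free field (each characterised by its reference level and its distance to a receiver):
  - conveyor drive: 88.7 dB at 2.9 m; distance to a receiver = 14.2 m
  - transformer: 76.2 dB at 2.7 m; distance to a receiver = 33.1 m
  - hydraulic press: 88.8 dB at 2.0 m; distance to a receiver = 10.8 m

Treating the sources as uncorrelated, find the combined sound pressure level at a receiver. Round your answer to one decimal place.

77.6 dB

Propagate each source to the receiver with L = L_ref − 20·log₁₀(r/r_ref), then add intensities.
conveyor drive: 88.7 − 20·log₁₀(14.2/2.9) = 88.7 − 13.80 = 74.90 dB.
transformer: 76.2 − 20·log₁₀(33.1/2.7) = 76.2 − 21.77 = 54.43 dB.
hydraulic press: 88.8 − 20·log₁₀(10.8/2.0) = 88.8 − 14.65 = 74.15 dB.
Σ 10^(L/10) = 5.721e+07 → L_total = 10·log₁₀(5.721e+07) = 77.57 dB.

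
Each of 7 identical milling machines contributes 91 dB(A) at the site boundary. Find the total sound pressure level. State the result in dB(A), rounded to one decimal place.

99.5 dB(A)

With 7 equal, uncorrelated contributions the intensity is 7× that of one unit, giving a rise of 10·log₁₀ 7.
L_total = 91 + 10·log₁₀(7) = 91 + 8.451 = 99.45 dB(A).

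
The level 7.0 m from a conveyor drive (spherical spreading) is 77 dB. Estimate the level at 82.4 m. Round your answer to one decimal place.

55.6 dB

For a point source, L₂ = L₁ − 20·log₁₀(r₂/r₁).
L₂ = 77 − 20·log₁₀(82.4/7.0) = 77 − 21.417 = 55.58 dB.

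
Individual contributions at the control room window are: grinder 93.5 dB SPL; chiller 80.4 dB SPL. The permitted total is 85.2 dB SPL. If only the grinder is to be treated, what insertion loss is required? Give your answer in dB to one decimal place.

Everything except the grinder sums to 10^(80.4/10) = 1.096e+08 in linear terms, 80.40 dB SPL.
To meet 85.2 dB SPL overall, the treated grinder may contribute at most 10^(85.2/10) − 1.096e+08 = 2.215e+08, i.e. 83.45 dB SPL.
Required insertion loss = 93.5 − 83.45 = 10.05 dB.

10.0 dB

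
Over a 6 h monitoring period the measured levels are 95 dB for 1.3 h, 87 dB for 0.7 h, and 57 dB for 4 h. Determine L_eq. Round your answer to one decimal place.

Weight each interval's intensity by its duration and average over T = 6 h:
Σ tᵢ·10^(Lᵢ/10) = 1.3·10^(95/10) + 0.7·10^(87/10) + 4·10^(57/10) = 4.464e+09.
L_eq = 10·log₁₀(4.464e+09/6) = 88.72 dB.

88.7 dB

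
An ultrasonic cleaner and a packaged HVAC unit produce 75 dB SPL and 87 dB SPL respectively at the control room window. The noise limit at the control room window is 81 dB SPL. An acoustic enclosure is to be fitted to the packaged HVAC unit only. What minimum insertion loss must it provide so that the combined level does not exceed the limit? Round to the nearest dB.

Everything except the packaged HVAC unit sums to 10^(75/10) = 3.162e+07 in linear terms, 75.00 dB SPL.
The limit corresponds to 10^(81/10) = 1.259e+08; subtracting the fixed part leaves 9.427e+07 for the packaged HVAC unit, i.e. 79.74 dB SPL.
Required insertion loss = 87 − 79.74 = 7.26 dB.

7 dB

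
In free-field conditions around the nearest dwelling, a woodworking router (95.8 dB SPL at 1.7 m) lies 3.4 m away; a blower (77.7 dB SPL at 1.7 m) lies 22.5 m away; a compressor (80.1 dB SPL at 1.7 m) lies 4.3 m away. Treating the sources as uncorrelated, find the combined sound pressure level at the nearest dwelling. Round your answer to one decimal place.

89.9 dB SPL

Propagate each source to the receiver with L = L_ref − 20·log₁₀(r/r_ref), then add intensities.
woodworking router: 95.8 − 20·log₁₀(3.4/1.7) = 95.8 − 6.02 = 89.78 dB SPL.
blower: 77.7 − 20·log₁₀(22.5/1.7) = 77.7 − 22.43 = 55.27 dB SPL.
compressor: 80.1 − 20·log₁₀(4.3/1.7) = 80.1 − 8.06 = 72.04 dB SPL.
Σ 10^(L/10) = 9.668e+08 → L_total = 10·log₁₀(9.668e+08) = 89.85 dB SPL.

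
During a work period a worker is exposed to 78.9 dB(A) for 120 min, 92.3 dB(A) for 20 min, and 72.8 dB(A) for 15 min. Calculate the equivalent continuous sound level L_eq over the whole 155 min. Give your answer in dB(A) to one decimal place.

84.5 dB(A)

Weight each interval's intensity by its duration and average over T = 155 min:
Σ tᵢ·10^(Lᵢ/10) = 120·10^(78.9/10) + 20·10^(92.3/10) + 15·10^(72.8/10) = 4.357e+10.
L_eq = 10·log₁₀(4.357e+10/155) = 84.49 dB(A).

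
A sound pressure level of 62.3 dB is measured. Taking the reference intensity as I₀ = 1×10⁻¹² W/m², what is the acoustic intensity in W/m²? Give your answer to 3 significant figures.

L = 10·log₁₀(I/I₀) ⇒ I = I₀·10^(L/10) = 10⁻¹² × 10^6.23.

1.70e-06 W/m²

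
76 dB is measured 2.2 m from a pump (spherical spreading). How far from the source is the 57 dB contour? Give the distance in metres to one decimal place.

For a point source L₁ − L₂ = 20·log₁₀(r₂/r₁), so r₂ = r₁·10^((L₁−L₂)/20).
r₂ = 2.2·10^((76−57)/20) = 2.2·10^(19.0/20) = 19.61 m.

19.6 m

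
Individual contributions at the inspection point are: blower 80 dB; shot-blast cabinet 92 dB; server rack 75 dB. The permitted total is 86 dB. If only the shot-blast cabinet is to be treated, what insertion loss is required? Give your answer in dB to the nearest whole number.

8 dB

Everything except the shot-blast cabinet sums to 10^(80/10) + 10^(75/10) = 1.316e+08 in linear terms, 81.19 dB.
The limit corresponds to 10^(86/10) = 3.981e+08; subtracting the fixed part leaves 2.665e+08 for the shot-blast cabinet, i.e. 84.26 dB.
Required insertion loss = 92 − 84.26 = 7.74 dB.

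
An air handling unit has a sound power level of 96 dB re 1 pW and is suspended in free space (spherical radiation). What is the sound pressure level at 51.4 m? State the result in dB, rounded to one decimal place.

50.8 dB

L_p = L_w − 10·log₁₀(4π·r²) with r = 51.4 m.
4π·r² = 3.32e+04 m², 10·log₁₀ of that is 45.211 dB.
L_p = 96 − 45.211 = 50.79 dB.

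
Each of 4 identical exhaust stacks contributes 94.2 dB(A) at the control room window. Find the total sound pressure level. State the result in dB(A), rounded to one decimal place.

100.2 dB(A)

L_total = L₁ + 10·log₁₀ N for N identical incoherent sources.
L_total = 94.2 + 10·log₁₀(4) = 94.2 + 6.021 = 100.22 dB(A).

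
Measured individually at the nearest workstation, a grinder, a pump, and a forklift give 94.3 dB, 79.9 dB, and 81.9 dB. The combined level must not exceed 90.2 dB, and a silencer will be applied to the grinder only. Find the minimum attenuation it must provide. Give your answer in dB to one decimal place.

5.3 dB

Everything except the grinder sums to 10^(79.9/10) + 10^(81.9/10) = 2.526e+08 in linear terms, 84.02 dB.
To meet 90.2 dB overall, the treated grinder may contribute at most 10^(90.2/10) − 2.526e+08 = 7.945e+08, i.e. 89.00 dB.
Required insertion loss = 94.3 − 89.00 = 5.30 dB.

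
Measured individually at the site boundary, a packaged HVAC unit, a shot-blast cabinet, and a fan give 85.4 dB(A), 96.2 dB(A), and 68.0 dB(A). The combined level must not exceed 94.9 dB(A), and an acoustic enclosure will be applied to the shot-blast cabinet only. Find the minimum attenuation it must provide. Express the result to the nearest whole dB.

2 dB

The untreated sources together contribute 10^(85.4/10) + 10^(68.0/10) = 3.530e+08, i.e. 85.48 dB(A).
To meet 94.9 dB(A) overall, the treated shot-blast cabinet may contribute at most 10^(94.9/10) − 3.530e+08 = 2.737e+09, i.e. 94.37 dB(A).
Required insertion loss = 96.2 − 94.37 = 1.83 dB.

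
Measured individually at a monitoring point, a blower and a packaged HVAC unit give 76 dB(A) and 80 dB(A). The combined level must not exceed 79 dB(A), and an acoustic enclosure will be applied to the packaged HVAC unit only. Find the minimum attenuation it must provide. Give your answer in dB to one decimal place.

4.0 dB

Everything except the packaged HVAC unit sums to 10^(76/10) = 3.981e+07 in linear terms, 76.00 dB(A).
To meet 79 dB(A) overall, the treated packaged HVAC unit may contribute at most 10^(79/10) − 3.981e+07 = 3.962e+07, i.e. 75.98 dB(A).
Required insertion loss = 80 − 75.98 = 4.02 dB.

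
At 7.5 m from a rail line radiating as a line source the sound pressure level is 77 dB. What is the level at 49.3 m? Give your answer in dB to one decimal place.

68.8 dB

For a line source, L₂ = L₁ − 10·log₁₀(r₂/r₁).
L₂ = 77 − 10·log₁₀(49.3/7.5) = 77 − 8.178 = 68.82 dB.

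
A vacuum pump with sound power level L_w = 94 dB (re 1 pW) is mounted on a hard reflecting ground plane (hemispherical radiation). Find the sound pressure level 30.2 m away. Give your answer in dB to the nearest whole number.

56 dB

Free-field hemispherical radiation: L_p = L_w − 10·log₁₀(2π·r²), r = 30.2 m.
2π·r² = 5731 m², 10·log₁₀ of that is 37.582 dB.
L_p = 94 − 37.582 = 56.42 dB.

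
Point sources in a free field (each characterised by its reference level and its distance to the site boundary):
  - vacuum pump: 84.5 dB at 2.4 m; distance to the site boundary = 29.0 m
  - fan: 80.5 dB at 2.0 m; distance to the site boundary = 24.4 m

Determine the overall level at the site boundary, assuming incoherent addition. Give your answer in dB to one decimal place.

First find each source's level at the receiver (point-source: −20·log₁₀(r/r_ref)), then combine on an intensity basis.
vacuum pump: 84.5 − 20·log₁₀(29.0/2.4) = 84.5 − 21.64 = 62.86 dB.
fan: 80.5 − 20·log₁₀(24.4/2.0) = 80.5 − 21.73 = 58.77 dB.
Σ 10^(L/10) = 2.684e+06 → L_total = 10·log₁₀(2.684e+06) = 64.29 dB.

64.3 dB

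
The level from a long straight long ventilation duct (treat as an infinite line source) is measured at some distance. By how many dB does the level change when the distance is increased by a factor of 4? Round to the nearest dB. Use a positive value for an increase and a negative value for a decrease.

With cylindrical spreading the level changes by −10·log₁₀(r₂/r₁).
ΔL = −10·log₁₀(4) = -6.02 dB.

-6 dB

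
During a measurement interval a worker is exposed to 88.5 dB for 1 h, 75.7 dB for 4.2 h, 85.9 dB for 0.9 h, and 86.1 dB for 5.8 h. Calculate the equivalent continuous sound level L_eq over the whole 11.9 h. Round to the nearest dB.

Weight each interval's intensity by its duration and average over T = 11.9 h:
Σ tᵢ·10^(Lᵢ/10) = 1·10^(88.5/10) + 4.2·10^(75.7/10) + 0.9·10^(85.9/10) + 5.8·10^(86.1/10) = 3.577e+09.
L_eq = 10·log₁₀(3.577e+09/11.9) = 84.78 dB.

85 dB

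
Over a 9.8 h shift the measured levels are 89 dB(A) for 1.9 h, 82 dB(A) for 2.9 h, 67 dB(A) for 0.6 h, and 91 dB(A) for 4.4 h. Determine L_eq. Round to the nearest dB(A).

L_eq = 10·log₁₀[(1/T)·Σ tᵢ·10^(Lᵢ/10)] with T = 9.8 h.
Σ tᵢ·10^(Lᵢ/10) = 1.9·10^(89/10) + 2.9·10^(82/10) + 0.6·10^(67/10) + 4.4·10^(91/10) = 7.511e+09.
L_eq = 10·log₁₀(7.511e+09/9.8) = 88.84 dB(A).

89 dB(A)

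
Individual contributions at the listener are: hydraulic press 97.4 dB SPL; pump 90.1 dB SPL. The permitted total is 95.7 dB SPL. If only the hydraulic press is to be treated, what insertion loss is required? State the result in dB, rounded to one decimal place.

Everything except the hydraulic press sums to 10^(90.1/10) = 1.023e+09 in linear terms, 90.10 dB SPL.
To meet 95.7 dB SPL overall, the treated hydraulic press may contribute at most 10^(95.7/10) − 1.023e+09 = 2.692e+09, i.e. 94.30 dB SPL.
So the hydraulic press must be reduced from 97.4 to 94.30 dB SPL: IL = 3.10 dB.

3.1 dB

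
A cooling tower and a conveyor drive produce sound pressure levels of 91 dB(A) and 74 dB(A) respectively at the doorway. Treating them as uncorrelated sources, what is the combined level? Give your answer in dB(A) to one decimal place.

Incoherent sources combine by intensity addition: L_total = 10·log₁₀(Σ 10^(L_i/10)).
Σ 10^(L/10) = 10^(91/10) + 10^(74/10) = 1.284e+09.
L_total = 10·log₁₀(1.284e+09) = 91.09 dB(A).

91.1 dB(A)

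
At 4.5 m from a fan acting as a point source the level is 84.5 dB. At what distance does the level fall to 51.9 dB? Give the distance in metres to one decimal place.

192.0 m

For a point source L₁ − L₂ = 20·log₁₀(r₂/r₁), so r₂ = r₁·10^((L₁−L₂)/20).
r₂ = 4.5·10^((84.5−51.9)/20) = 4.5·10^(32.6/20) = 191.96 m.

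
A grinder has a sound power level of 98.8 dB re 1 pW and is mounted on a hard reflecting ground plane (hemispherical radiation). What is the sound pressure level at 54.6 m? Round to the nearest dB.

56 dB

L_p = L_w − 10·log₁₀(2π·r²) with r = 54.6 m.
2π·r² = 1.873e+04 m², 10·log₁₀ of that is 42.726 dB.
L_p = 98.8 − 42.726 = 56.07 dB.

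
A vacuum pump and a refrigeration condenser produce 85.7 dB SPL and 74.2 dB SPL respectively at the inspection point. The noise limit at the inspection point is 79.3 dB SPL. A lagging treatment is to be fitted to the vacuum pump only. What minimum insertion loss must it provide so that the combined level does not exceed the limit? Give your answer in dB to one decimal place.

8.0 dB

Everything except the vacuum pump sums to 10^(74.2/10) = 2.630e+07 in linear terms, 74.20 dB SPL.
To meet 79.3 dB SPL overall, the treated vacuum pump may contribute at most 10^(79.3/10) − 2.630e+07 = 5.881e+07, i.e. 77.69 dB SPL.
So the vacuum pump must be reduced from 85.7 to 77.69 dB SPL: IL = 8.01 dB.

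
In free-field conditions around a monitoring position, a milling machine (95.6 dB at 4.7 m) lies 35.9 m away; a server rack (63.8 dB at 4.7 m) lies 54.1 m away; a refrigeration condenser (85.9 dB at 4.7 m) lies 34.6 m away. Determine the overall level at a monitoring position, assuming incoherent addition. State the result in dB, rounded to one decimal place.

78.4 dB

First find each source's level at the receiver (point-source: −20·log₁₀(r/r_ref)), then combine on an intensity basis.
milling machine: 95.6 − 20·log₁₀(35.9/4.7) = 95.6 − 17.66 = 77.94 dB.
server rack: 63.8 − 20·log₁₀(54.1/4.7) = 63.8 − 21.22 = 42.58 dB.
refrigeration condenser: 85.9 − 20·log₁₀(34.6/4.7) = 85.9 − 17.34 = 68.56 dB.
Σ 10^(L/10) = 6.943e+07 → L_total = 10·log₁₀(6.943e+07) = 78.42 dB.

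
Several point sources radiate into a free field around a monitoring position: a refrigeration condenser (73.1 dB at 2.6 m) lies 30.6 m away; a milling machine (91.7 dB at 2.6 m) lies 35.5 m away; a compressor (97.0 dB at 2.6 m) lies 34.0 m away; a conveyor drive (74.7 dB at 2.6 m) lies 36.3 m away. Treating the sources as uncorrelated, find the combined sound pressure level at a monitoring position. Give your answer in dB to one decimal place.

75.7 dB

Propagate each source to the receiver with L = L_ref − 20·log₁₀(r/r_ref), then add intensities.
refrigeration condenser: 73.1 − 20·log₁₀(30.6/2.6) = 73.1 − 21.41 = 51.69 dB.
milling machine: 91.7 − 20·log₁₀(35.5/2.6) = 91.7 − 22.71 = 68.99 dB.
compressor: 97.0 − 20·log₁₀(34.0/2.6) = 97.0 − 22.33 = 74.67 dB.
conveyor drive: 74.7 − 20·log₁₀(36.3/2.6) = 74.7 − 22.90 = 51.80 dB.
Σ 10^(L/10) = 3.754e+07 → L_total = 10·log₁₀(3.754e+07) = 75.75 dB.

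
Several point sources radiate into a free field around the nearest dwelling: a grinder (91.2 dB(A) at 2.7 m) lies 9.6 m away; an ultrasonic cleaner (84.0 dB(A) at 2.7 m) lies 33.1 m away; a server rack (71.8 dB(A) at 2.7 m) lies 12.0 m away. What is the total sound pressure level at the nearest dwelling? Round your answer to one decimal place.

80.3 dB(A)

Propagate each source to the receiver with L = L_ref − 20·log₁₀(r/r_ref), then add intensities.
grinder: 91.2 − 20·log₁₀(9.6/2.7) = 91.2 − 11.02 = 80.18 dB(A).
ultrasonic cleaner: 84.0 − 20·log₁₀(33.1/2.7) = 84.0 − 21.77 = 62.23 dB(A).
server rack: 71.8 − 20·log₁₀(12.0/2.7) = 71.8 − 12.96 = 58.84 dB(A).
Σ 10^(L/10) = 1.067e+08 → L_total = 10·log₁₀(1.067e+08) = 80.28 dB(A).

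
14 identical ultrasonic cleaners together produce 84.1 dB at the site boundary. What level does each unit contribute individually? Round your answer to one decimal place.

14 equal contributions raise the level by 10·log₁₀ 14 = 11.461 dB, so each unit alone gives 84.1 − 11.461.

72.6 dB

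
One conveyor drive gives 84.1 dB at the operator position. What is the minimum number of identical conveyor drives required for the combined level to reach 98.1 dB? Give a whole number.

N identical sources give L₁ + 10·log₁₀ N, so require 10·log₁₀ N ≥ 98.1 − 84.1 = 14.0 dB.
N ≥ 10^(14.0/10) = 25.119, so N = 26.

26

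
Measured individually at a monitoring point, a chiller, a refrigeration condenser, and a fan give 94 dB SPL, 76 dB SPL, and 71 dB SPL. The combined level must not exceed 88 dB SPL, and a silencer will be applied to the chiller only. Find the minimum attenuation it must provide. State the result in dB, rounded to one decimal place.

Fixed contribution from the other sources: Σ 10^(L/10) = 10^(76/10) + 10^(71/10) = 5.240e+07 (77.19 dB SPL).
The limit corresponds to 10^(88/10) = 6.310e+08; subtracting the fixed part leaves 5.786e+08 for the chiller, i.e. 87.62 dB SPL.
Required insertion loss = 94 − 87.62 = 6.38 dB.

6.4 dB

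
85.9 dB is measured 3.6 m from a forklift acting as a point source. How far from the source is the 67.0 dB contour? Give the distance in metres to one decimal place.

For a point source L₁ − L₂ = 20·log₁₀(r₂/r₁), so r₂ = r₁·10^((L₁−L₂)/20).
r₂ = 3.6·10^((85.9−67.0)/20) = 3.6·10^(18.9/20) = 31.72 m.

31.7 m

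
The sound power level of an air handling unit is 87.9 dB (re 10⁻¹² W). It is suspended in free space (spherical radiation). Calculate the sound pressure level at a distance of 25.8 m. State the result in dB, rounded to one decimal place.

48.7 dB

The power spreads over a sphere of area 4π·r², so L_p = L_w − 10·log₁₀(4π·r²).
4π·r² = 8365 m², 10·log₁₀ of that is 39.224 dB.
L_p = 87.9 − 39.224 = 48.68 dB.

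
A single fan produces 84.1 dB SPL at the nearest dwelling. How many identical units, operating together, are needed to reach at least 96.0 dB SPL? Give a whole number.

N identical sources give L₁ + 10·log₁₀ N, so require 10·log₁₀ N ≥ 96.0 − 84.1 = 11.9 dB.
N ≥ 10^(11.9/10) = 15.488, so N = 16.

16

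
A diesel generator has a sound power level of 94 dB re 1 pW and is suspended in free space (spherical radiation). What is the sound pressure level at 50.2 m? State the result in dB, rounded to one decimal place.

49.0 dB

Free-field spherical radiation: L_p = L_w − 10·log₁₀(4π·r²), r = 50.2 m.
4π·r² = 3.167e+04 m², 10·log₁₀ of that is 45.006 dB.
L_p = 94 − 45.006 = 48.99 dB.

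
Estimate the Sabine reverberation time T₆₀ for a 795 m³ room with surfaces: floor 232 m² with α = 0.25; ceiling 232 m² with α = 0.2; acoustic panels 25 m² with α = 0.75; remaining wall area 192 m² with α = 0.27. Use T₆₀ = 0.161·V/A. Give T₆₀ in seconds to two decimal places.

Summing Sᵢαᵢ: 232·0.25 + 232·0.2 + 25·0.75 + 192·0.27 = 174.99 m².
T₆₀ = 0.161 × 795 / 174.99 = 0.731 s.

0.73 s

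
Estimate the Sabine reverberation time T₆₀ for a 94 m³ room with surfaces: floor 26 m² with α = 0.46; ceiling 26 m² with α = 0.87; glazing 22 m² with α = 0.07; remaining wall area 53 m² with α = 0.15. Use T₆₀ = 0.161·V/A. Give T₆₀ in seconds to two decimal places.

0.34 s

Summing Sᵢαᵢ: 26·0.46 + 26·0.87 + 22·0.07 + 53·0.15 = 44.07 m².
T₆₀ = 0.161 × 94 / 44.07 = 0.343 s.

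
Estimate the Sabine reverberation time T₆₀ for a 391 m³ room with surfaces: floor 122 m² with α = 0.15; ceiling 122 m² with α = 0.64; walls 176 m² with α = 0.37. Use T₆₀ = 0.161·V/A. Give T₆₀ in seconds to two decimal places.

0.39 s

Total absorption A = 122·0.15 + 122·0.64 + 176·0.37 = 161.50 m² sabins.
T₆₀ = 0.161·V/A = 0.161·391/161.50 = 0.390 s.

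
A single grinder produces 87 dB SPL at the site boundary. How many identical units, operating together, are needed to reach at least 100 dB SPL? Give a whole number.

Need L₁ + 10·log₁₀ N ≥ 100, i.e. log₁₀ N ≥ 1.30.
N ≥ 10^(13.0/10) = 19.953, so N = 20.

20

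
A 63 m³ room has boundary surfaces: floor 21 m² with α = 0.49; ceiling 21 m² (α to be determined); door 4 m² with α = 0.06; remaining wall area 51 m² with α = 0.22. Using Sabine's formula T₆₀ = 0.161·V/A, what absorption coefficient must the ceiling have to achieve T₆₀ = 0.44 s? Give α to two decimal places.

Required total absorption A = 0.161·63/0.44 = 23.05 m².
Absorption from the other surfaces = 21·0.49 + 4·0.06 + 51·0.22 = 21.75 m², so the ceiling must supply 1.30 m² over 21 m².
α = 1.30/21 = 0.062.

0.06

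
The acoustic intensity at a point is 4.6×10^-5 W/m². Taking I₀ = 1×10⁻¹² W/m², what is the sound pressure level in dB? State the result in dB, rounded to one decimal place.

76.6 dB

L = 10·log₁₀(I/I₀) = 10·log₁₀(4.6×10^-5/10⁻¹²) = 10·log₁₀(4.6×10^7).
L = 10·(0.6628 + 7) = 76.63 dB.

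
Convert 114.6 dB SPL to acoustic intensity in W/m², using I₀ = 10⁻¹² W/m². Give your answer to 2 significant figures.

0.29 W/m²

I/I₀ = 10^(114.6/10) = 2.884e+11, so I = 2.884e+11 × 10⁻¹² W/m².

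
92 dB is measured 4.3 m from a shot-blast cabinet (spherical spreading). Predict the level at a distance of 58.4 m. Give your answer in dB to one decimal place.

69.3 dB

Spherical spreading from a point source gives a 20·log₁₀(r₂/r₁) drop.
L₂ = 92 − 20·log₁₀(58.4/4.3) = 92 − 22.659 = 69.34 dB.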